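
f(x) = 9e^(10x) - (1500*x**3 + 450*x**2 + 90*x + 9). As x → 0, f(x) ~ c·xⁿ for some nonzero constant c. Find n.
4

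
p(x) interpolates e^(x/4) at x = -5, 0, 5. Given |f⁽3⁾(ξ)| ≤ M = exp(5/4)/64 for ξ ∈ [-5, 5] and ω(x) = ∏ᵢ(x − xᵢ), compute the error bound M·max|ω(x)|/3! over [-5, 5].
125*sqrt(3)*exp(5/4)/1728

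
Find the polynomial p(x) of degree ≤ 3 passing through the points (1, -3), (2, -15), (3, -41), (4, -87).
-x**3 - x**2 - 2*x + 1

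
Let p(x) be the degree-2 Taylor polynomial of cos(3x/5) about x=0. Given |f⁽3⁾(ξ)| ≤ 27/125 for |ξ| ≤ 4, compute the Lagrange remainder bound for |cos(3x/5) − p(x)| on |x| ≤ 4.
288/125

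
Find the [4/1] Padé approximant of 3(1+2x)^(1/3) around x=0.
(16*x**4/81 - 64*x**3/135 + 8*x**2/5 + 32*x/5 + 3)/(22*x/15 + 1)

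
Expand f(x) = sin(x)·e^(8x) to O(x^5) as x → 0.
x + 8*x**2 + 191*x**3/6 + 84*x**4 + O(x**5)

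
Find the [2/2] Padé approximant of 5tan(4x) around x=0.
20*x/(1 - 16*x**2/3)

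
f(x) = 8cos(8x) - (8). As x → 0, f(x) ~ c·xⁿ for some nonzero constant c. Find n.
2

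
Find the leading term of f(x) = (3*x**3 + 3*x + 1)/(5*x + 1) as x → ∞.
3*x**2/5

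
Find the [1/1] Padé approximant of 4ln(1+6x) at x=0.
24*x/(3*x + 1)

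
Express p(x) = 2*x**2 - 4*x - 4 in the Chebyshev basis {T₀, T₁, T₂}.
(-3)T₀ + (-4)T₁ + T₂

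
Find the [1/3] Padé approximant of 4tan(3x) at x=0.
12*x/(1 - 3*x**2)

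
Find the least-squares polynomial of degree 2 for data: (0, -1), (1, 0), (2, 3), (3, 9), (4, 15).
-8/7 + (27/70)x + (13/14)x²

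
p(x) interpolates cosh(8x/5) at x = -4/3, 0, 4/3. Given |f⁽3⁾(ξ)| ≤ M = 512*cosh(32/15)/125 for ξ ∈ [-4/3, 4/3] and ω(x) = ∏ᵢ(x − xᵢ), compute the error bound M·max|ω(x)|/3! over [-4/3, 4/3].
32768*sqrt(3)*cosh(32/15)/91125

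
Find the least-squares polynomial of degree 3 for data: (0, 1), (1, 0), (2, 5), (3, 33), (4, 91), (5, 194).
8/7 + (-25/14)x + (-27/14)x² + (2)x³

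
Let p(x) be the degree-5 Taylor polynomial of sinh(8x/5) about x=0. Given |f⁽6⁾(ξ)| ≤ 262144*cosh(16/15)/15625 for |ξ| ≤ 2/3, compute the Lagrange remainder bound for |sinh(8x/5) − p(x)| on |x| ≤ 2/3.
1048576*cosh(16/15)/512578125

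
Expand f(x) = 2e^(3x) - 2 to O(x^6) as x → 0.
6*x + 9*x**2 + 9*x**3 + 27*x**4/4 + 81*x**5/20 + O(x**6)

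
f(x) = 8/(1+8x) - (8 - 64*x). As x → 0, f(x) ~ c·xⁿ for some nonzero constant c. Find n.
2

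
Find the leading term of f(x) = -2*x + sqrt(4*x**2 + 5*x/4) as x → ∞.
5/16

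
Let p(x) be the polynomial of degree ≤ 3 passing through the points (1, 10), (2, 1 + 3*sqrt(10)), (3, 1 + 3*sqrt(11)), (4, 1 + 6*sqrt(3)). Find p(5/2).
-3*sqrt(3)/8 + 7/16 + 27*sqrt(10)/16 + 27*sqrt(11)/16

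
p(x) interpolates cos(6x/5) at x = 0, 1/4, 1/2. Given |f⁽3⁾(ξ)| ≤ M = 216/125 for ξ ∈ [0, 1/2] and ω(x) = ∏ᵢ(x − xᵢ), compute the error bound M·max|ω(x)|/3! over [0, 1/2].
sqrt(3)/1000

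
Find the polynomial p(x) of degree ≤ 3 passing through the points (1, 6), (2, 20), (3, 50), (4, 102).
x**3 + 2*x**2 + x + 2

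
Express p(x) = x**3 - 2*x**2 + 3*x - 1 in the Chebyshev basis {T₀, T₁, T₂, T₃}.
(-2)T₀ + (15/4)T₁ - T₂ + (1/4)T₃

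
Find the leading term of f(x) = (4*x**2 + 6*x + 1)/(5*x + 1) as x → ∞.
4*x/5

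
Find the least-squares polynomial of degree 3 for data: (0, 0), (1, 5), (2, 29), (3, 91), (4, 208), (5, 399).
1/63 + (241/189)x + (11/18)x² + (163/54)x³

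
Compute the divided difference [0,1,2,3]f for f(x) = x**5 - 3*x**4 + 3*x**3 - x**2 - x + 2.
10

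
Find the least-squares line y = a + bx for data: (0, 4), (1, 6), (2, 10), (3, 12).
a = 19/5, b = 14/5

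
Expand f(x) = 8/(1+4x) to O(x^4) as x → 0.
8 - 32*x + 128*x**2 - 512*x**3 + O(x**4)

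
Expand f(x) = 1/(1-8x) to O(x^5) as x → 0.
1 + 8*x + 64*x**2 + 512*x**3 + 4096*x**4 + O(x**5)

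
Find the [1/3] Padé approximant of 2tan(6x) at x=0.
12*x/(1 - 12*x**2)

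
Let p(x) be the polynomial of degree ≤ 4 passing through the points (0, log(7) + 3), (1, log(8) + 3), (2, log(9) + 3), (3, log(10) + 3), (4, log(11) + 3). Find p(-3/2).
log(43275834131238896700854768074263*11**(59/128)*3**(13/32)*5**(31/32)*7**(3/128)/184467440737095516160000000000000) + 3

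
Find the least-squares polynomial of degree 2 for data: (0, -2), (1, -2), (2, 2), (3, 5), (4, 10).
-81/35 + (37/70)x + (9/14)x²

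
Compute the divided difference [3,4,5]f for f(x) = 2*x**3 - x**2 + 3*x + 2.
23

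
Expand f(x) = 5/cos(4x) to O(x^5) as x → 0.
5 + 40*x**2 + 800*x**4/3 + O(x**5)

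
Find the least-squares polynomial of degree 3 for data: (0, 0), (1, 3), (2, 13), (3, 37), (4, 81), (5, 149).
13/126 + (425/756)x + (68/63)x² + (103/108)x³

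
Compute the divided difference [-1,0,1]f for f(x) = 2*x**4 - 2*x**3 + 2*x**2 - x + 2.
4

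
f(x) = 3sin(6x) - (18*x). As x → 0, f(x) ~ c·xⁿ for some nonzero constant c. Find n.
3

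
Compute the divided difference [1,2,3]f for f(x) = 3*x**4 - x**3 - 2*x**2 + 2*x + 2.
67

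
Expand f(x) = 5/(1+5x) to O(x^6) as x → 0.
5 - 25*x + 125*x**2 - 625*x**3 + 3125*x**4 - 15625*x**5 + O(x**6)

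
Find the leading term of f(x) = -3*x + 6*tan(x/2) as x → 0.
x**3/4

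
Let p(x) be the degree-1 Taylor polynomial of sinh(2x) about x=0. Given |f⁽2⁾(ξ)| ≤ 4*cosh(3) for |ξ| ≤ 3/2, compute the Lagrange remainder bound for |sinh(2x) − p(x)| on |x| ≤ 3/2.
9*cosh(3)/2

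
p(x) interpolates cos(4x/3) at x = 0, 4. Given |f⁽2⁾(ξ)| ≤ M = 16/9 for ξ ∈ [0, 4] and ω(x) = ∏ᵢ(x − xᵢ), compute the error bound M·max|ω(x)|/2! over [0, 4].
32/9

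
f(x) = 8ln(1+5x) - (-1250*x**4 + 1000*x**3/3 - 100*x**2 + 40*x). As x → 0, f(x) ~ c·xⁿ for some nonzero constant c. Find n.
5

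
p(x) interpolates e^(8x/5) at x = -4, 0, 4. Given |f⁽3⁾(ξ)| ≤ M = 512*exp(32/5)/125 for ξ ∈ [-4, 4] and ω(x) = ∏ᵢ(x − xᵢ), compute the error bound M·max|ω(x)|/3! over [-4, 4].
32768*sqrt(3)*exp(32/5)/3375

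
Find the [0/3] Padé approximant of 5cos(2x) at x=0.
5/(2*x**2 + 1)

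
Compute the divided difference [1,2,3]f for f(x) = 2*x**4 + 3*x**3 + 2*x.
68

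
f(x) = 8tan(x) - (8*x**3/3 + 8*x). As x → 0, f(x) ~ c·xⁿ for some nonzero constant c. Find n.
5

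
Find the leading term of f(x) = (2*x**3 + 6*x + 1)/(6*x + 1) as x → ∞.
x**2/3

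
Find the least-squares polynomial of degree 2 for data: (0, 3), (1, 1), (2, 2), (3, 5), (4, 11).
104/35 + (-22/7)x + (9/7)x²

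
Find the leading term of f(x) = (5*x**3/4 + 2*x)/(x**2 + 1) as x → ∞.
5*x/4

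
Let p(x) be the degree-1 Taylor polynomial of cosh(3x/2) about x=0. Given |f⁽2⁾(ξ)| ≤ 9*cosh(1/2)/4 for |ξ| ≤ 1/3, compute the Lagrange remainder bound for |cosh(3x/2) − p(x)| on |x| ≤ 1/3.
cosh(1/2)/8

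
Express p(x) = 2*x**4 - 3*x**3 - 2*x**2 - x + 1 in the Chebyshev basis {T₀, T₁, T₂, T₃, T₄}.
(3/4)T₀ + (-13/4)T₁ + (-3/4)T₃ + (1/4)T₄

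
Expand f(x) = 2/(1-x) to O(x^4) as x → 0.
2 + 2*x + 2*x**2 + 2*x**3 + O(x**4)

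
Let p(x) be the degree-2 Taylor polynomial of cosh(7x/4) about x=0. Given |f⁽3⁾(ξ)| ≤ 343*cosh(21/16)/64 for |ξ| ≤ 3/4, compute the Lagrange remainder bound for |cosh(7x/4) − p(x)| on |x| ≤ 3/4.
3087*cosh(21/16)/8192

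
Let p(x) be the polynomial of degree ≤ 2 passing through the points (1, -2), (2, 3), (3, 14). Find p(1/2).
-9/4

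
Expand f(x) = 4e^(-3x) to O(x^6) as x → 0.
4 - 12*x + 18*x**2 - 18*x**3 + 27*x**4/2 - 81*x**5/10 + O(x**6)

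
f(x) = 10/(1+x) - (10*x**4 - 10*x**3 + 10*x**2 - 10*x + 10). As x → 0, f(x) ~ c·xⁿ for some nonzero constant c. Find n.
5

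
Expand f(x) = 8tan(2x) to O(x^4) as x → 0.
16*x + 64*x**3/3 + O(x**4)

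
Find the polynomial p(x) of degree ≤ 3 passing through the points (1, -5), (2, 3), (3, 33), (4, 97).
2*x**3 - x**2 - 3*x - 3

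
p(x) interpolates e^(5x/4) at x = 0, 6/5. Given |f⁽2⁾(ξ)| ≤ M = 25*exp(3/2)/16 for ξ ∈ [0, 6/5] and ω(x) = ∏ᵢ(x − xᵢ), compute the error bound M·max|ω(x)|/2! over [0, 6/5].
9*exp(3/2)/32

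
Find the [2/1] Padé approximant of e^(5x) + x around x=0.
(5*x**2/2 + 13*x/3 + 1)/(1 - 5*x/3)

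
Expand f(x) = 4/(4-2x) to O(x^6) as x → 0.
1 + x/2 + x**2/4 + x**3/8 + x**4/16 + x**5/32 + O(x**6)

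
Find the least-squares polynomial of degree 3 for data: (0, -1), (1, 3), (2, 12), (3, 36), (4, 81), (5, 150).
-47/63 + (265/189)x + (19/36)x² + (113/108)x³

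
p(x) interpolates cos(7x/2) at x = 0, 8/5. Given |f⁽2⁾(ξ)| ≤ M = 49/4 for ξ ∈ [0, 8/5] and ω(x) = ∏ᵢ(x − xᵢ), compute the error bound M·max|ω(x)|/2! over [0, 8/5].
98/25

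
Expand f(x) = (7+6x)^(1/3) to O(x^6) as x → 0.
7**(1/3) + 2*7**(1/3)*x/7 - 4*7**(1/3)*x**2/49 + 40*7**(1/3)*x**3/1029 - 160*7**(1/3)*x**4/7203 + 704*7**(1/3)*x**5/50421 + O(x**6)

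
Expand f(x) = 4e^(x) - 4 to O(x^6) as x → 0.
4*x + 2*x**2 + 2*x**3/3 + x**4/6 + x**5/30 + O(x**6)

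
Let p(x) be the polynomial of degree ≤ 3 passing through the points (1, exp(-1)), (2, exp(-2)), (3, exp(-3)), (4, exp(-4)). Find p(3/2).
(-5*e + 1 + 5*exp(3) + 15*exp(2))*exp(-4)/16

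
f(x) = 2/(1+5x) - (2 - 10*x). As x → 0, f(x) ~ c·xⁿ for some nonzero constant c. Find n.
2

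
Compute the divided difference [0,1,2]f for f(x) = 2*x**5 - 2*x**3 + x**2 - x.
25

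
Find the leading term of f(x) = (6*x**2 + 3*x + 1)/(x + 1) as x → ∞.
6*x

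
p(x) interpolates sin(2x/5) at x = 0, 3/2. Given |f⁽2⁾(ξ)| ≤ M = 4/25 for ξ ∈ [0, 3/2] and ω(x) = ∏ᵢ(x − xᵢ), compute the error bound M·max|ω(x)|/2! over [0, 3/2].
9/200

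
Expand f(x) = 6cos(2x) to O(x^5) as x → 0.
6 - 12*x**2 + 4*x**4 + O(x**5)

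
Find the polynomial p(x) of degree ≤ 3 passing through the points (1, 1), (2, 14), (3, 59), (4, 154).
3*x**3 - 2*x**2 - 2*x + 2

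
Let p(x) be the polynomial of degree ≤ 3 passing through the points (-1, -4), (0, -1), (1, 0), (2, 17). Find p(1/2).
-11/8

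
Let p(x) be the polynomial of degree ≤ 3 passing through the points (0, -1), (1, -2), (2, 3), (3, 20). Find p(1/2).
-15/8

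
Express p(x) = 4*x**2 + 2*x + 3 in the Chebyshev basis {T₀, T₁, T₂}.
(5)T₀ + (2)T₁ + (2)T₂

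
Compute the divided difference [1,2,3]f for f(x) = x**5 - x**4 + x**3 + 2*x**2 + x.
73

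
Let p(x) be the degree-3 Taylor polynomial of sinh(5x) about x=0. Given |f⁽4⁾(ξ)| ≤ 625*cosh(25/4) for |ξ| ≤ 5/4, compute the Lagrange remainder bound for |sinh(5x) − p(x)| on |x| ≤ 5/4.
390625*cosh(25/4)/6144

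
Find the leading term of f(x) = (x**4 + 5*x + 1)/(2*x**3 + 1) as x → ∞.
x/2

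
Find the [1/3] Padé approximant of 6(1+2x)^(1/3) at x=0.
(10*x + 6)/(8*x**3/81 - 2*x**2/9 + x + 1)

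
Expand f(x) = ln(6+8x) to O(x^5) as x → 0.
log(6) + 4*x/3 - 8*x**2/9 + 64*x**3/81 - 64*x**4/81 + O(x**5)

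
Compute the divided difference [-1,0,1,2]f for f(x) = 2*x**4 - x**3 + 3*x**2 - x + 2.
3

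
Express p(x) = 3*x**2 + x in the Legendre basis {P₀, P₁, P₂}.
P₀ + P₁ + (2)P₂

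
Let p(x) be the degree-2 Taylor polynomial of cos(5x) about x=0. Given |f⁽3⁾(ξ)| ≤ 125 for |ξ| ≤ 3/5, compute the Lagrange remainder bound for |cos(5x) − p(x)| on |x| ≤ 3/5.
9/2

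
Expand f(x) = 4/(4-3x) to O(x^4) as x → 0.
1 + 3*x/4 + 9*x**2/16 + 27*x**3/64 + O(x**4)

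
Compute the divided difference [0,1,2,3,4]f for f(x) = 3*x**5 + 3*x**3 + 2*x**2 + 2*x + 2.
30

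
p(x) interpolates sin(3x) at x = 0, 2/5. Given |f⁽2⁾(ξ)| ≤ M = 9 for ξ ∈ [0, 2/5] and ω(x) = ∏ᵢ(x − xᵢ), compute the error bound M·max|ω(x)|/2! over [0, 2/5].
9/50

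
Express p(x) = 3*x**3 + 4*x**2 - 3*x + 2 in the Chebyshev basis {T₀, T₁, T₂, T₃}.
(4)T₀ + (-3/4)T₁ + (2)T₂ + (3/4)T₃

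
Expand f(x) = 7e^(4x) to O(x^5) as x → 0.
7 + 28*x + 56*x**2 + 224*x**3/3 + 224*x**4/3 + O(x**5)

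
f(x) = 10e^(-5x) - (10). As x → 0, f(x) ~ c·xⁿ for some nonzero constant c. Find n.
1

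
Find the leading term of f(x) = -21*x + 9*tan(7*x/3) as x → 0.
343*x**3/9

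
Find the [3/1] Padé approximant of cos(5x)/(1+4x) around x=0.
(625*x**3/96 - 1675*x**2/84 + 625*x/336 + 1)/(1969*x/336 + 1)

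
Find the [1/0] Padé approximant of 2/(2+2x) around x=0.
1 - x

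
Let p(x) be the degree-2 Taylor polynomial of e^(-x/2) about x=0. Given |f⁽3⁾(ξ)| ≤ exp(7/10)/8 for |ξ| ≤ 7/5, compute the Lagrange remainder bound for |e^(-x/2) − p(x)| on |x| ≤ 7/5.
343*exp(7/10)/6000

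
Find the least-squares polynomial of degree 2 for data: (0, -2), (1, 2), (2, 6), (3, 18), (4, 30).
-62/35 + (8/7)x + (12/7)x²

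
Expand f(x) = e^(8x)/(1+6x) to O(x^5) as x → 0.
1 + 2*x + 20*x**2 - 104*x**3/3 + 1136*x**4/3 + O(x**5)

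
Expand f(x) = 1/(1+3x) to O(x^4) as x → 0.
1 - 3*x + 9*x**2 - 27*x**3 + O(x**4)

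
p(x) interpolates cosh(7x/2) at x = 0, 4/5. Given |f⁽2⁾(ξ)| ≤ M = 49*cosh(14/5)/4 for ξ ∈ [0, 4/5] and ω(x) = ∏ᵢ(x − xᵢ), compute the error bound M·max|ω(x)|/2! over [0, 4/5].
49*cosh(14/5)/50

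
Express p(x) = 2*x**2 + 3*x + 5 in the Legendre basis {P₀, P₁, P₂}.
(17/3)P₀ + (3)P₁ + (4/3)P₂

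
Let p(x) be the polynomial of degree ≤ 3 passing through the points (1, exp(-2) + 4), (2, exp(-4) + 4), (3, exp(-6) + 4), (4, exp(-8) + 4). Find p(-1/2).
(-189*exp(4) - 35 + 135*exp(2) + 105*exp(6) + 64*exp(8))*exp(-8)/16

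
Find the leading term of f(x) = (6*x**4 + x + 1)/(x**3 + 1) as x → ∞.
6*x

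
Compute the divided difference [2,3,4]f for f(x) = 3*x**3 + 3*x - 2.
27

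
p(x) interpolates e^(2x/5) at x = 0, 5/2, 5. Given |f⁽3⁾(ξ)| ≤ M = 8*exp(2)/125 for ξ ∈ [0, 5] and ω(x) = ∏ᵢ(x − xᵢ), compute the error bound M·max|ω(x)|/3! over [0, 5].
sqrt(3)*exp(2)/27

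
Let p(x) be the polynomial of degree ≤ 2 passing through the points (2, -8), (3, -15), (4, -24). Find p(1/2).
-5/4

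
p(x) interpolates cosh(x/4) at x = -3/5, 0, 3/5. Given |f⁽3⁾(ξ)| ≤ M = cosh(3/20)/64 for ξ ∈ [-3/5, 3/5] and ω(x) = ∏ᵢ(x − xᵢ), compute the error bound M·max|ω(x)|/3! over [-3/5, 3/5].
sqrt(3)*cosh(3/20)/8000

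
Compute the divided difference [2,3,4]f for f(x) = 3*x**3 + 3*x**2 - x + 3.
30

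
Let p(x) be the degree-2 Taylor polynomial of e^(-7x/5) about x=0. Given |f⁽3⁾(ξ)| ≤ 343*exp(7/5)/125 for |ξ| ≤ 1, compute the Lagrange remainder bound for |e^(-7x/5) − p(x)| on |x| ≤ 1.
343*exp(7/5)/750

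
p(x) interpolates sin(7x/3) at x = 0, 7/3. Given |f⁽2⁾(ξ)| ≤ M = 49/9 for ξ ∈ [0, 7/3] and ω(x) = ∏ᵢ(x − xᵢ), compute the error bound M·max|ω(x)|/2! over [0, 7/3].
2401/648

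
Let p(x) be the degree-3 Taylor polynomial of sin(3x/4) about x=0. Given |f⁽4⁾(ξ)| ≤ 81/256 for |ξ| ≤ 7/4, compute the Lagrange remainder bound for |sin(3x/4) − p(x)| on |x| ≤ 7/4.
64827/524288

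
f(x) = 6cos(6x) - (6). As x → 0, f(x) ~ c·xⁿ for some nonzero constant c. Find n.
2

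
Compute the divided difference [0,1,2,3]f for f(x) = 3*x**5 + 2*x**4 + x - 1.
87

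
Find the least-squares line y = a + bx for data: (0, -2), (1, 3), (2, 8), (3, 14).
a = -11/5, b = 53/10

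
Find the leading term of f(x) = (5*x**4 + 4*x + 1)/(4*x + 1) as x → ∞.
5*x**3/4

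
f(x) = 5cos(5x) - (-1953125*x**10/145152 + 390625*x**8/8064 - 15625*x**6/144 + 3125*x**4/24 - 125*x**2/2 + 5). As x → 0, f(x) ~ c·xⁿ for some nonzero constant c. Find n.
12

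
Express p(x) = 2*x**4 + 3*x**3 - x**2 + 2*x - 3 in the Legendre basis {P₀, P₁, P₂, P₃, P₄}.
(-44/15)P₀ + (19/5)P₁ + (10/21)P₂ + (6/5)P₃ + (16/35)P₄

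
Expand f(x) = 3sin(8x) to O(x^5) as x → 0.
24*x - 256*x**3 + O(x**5)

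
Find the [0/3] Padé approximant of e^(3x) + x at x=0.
1/(-65*x**3/2 + 23*x**2/2 - 4*x + 1)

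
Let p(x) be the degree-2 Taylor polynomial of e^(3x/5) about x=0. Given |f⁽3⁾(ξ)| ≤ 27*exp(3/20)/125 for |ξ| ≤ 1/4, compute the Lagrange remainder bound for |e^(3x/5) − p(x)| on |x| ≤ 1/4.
9*exp(3/20)/16000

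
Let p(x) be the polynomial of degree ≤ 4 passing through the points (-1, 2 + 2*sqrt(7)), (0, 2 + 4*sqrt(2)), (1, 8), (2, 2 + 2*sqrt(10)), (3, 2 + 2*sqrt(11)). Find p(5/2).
-41/32 - 5*sqrt(7)/64 + 7*sqrt(2)/8 + 35*sqrt(11)/64 + 35*sqrt(10)/16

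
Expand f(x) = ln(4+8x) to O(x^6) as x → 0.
log(4) + 2*x - 2*x**2 + 8*x**3/3 - 4*x**4 + 32*x**5/5 + O(x**6)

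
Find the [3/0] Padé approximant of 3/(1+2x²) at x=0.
3 - 6*x**2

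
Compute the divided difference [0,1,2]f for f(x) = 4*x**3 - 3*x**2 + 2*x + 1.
9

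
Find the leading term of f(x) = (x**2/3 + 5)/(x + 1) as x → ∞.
x/3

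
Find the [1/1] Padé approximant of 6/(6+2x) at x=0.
1/(x/3 + 1)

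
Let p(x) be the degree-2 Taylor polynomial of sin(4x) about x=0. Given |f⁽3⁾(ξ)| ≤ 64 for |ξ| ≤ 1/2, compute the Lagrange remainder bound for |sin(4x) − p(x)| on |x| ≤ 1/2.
4/3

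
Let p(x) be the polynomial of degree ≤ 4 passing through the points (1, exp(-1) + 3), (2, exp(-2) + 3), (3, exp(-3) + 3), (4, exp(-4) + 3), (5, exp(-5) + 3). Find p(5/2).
(-5*exp(4) - 20*e + 3 + 90*exp(2) + 60*exp(3) + 384*exp(5))*exp(-5)/128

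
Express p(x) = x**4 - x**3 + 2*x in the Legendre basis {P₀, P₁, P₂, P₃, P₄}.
(1/5)P₀ + (7/5)P₁ + (4/7)P₂ + (-2/5)P₃ + (8/35)P₄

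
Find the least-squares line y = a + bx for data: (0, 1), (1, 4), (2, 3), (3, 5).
a = 8/5, b = 11/10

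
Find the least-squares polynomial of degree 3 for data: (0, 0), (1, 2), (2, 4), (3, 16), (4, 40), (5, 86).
4/63 + (586/189)x + (-23/9)x² + (29/27)x³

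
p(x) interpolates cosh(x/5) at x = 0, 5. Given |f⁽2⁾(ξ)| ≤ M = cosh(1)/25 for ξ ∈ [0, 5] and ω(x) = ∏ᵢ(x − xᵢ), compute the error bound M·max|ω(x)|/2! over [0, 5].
cosh(1)/8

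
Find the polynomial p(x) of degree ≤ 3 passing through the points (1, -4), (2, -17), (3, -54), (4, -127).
-2*x**3 + x - 3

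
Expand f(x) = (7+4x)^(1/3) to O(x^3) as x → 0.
7**(1/3) + 4*7**(1/3)*x/21 - 16*7**(1/3)*x**2/441 + O(x**3)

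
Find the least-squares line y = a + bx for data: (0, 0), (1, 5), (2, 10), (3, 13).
a = 2/5, b = 22/5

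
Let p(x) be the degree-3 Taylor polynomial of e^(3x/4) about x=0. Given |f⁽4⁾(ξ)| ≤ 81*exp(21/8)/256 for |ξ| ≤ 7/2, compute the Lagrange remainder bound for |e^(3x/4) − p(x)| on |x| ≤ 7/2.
64827*exp(21/8)/32768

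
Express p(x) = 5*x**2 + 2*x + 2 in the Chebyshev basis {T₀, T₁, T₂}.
(9/2)T₀ + (2)T₁ + (5/2)T₂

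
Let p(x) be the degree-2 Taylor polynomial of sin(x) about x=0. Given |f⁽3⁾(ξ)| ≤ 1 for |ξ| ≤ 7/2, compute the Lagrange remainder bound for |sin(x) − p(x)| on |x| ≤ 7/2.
343/48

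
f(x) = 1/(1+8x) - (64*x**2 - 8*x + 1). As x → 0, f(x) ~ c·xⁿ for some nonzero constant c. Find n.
3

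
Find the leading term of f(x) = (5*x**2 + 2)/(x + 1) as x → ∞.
5*x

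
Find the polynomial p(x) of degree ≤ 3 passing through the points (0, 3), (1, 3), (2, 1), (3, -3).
-x**2 + x + 3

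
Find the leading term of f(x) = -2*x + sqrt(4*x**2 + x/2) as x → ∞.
1/8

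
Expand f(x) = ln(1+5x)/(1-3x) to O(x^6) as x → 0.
5*x + 5*x**2/2 + 295*x**3/6 - 35*x**4/4 + 2395*x**5/4 + O(x**6)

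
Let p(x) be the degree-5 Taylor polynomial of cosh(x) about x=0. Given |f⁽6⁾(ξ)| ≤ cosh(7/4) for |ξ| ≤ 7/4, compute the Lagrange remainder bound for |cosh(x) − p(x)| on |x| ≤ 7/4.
117649*cosh(7/4)/2949120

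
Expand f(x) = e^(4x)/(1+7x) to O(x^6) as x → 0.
1 - 3*x + 29*x**2 - 577*x**3/3 + 1357*x**4 - 142357*x**5/15 + O(x**6)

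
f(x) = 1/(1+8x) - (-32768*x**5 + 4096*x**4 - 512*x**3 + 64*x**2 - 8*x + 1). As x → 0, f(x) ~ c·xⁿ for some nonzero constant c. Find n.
6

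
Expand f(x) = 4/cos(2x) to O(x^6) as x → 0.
4 + 8*x**2 + 40*x**4/3 + O(x**6)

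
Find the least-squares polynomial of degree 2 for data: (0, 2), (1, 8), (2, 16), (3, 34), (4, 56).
12/5 + (7/5)x + (3)x²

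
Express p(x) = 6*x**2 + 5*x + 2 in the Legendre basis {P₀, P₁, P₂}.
(4)P₀ + (5)P₁ + (4)P₂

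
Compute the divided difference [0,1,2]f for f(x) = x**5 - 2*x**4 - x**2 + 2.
0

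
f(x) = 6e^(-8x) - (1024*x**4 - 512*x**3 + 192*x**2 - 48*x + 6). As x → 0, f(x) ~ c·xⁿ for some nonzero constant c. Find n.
5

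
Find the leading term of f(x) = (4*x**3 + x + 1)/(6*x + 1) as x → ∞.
2*x**2/3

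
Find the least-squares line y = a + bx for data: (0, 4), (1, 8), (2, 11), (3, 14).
a = 43/10, b = 33/10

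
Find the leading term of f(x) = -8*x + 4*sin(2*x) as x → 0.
-16*x**3/3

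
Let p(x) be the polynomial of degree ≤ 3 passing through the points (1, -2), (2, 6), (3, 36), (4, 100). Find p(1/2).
-3/2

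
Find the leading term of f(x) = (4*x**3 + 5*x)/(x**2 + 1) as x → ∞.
4*x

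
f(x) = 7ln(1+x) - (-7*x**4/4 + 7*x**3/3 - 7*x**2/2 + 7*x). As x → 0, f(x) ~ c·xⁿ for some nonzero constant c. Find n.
5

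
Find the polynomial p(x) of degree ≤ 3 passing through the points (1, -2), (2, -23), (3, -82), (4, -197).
-3*x**3 - x**2 + 3*x - 1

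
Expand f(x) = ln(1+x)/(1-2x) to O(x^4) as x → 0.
x + 3*x**2/2 + 10*x**3/3 + O(x**4)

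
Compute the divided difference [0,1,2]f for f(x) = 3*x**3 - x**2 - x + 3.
8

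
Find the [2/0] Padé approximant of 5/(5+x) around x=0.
x**2/25 - x/5 + 1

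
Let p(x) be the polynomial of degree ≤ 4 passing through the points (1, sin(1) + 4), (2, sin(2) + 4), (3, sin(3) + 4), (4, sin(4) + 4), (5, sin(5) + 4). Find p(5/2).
-5*sin(1)/128 + 3*sin(5)/128 + 45*sin(3)/64 - 5*sin(4)/32 + 15*sin(2)/32 + 4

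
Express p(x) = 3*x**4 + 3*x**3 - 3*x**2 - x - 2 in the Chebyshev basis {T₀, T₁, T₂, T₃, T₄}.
(-19/8)T₀ + (5/4)T₁ + (3/4)T₃ + (3/8)T₄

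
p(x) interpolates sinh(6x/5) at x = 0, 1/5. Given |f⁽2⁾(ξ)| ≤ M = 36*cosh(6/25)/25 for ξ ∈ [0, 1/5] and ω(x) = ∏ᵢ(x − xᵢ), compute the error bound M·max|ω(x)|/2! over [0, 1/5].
9*cosh(6/25)/1250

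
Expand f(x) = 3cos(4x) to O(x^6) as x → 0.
3 - 24*x**2 + 32*x**4 + O(x**6)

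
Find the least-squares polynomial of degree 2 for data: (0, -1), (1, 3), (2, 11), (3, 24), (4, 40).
-37/35 + (141/70)x + (29/14)x²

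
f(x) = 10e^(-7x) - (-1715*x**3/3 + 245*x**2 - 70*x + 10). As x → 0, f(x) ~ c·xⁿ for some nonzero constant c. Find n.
4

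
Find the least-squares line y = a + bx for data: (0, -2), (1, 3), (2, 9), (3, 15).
a = -23/10, b = 57/10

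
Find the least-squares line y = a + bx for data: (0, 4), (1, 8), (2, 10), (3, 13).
a = 22/5, b = 29/10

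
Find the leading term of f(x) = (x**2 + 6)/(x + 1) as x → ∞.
x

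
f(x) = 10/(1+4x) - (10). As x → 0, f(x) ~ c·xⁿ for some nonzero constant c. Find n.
1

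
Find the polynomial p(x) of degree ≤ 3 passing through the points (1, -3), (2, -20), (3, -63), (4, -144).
-2*x**3 - x**2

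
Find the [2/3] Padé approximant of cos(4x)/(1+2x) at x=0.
(1 - 20*x**2/3)/(8*x**3/3 + 4*x**2/3 + 2*x + 1)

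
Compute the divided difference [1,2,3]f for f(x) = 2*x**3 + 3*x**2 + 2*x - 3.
15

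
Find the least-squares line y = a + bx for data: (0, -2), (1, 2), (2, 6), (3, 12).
a = -12/5, b = 23/5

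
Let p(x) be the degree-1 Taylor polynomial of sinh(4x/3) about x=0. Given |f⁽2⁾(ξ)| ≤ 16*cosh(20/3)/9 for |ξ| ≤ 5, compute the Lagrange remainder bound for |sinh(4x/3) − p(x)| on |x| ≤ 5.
200*cosh(20/3)/9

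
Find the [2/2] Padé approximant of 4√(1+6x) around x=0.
(45*x**2 + 30*x + 4)/(9*x**2/4 + 9*x/2 + 1)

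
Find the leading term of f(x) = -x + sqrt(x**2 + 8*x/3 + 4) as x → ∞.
4/3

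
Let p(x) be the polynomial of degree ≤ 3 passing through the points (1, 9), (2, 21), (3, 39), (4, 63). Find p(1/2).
21/4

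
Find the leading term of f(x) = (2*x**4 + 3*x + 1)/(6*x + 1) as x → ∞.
x**3/3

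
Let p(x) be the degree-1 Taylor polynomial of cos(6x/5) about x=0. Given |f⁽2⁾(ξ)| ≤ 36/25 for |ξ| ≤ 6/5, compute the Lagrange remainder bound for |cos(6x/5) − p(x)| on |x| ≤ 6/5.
648/625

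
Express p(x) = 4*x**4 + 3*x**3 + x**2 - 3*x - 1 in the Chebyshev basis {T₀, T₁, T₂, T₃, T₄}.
T₀ + (-3/4)T₁ + (5/2)T₂ + (3/4)T₃ + (1/2)T₄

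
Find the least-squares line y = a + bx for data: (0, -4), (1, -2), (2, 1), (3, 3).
a = -41/10, b = 12/5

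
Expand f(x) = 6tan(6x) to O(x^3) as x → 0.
36*x + O(x**3)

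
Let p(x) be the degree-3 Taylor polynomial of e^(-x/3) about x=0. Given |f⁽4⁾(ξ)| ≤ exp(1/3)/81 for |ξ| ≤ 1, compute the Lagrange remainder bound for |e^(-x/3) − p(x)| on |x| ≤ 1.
exp(1/3)/1944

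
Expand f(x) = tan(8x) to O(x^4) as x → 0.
8*x + 512*x**3/3 + O(x**4)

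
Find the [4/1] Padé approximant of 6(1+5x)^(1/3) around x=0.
(1250*x**4/81 - 400*x**3/27 + 20*x**2 + 32*x + 6)/(11*x/3 + 1)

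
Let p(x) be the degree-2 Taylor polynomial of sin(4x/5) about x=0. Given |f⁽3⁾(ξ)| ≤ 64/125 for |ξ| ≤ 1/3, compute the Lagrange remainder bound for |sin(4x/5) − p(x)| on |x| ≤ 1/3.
32/10125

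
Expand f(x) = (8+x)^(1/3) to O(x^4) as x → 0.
2 + x/12 - x**2/288 + 5*x**3/20736 + O(x**4)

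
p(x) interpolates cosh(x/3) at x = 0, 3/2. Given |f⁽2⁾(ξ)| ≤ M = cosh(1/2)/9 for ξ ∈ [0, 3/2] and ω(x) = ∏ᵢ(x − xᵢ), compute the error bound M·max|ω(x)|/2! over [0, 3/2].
cosh(1/2)/32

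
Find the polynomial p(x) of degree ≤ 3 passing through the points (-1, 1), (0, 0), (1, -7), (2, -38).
-3*x**3 - 3*x**2 - x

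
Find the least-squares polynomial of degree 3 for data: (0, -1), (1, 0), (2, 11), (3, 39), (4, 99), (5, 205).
-9/7 + (121/42)x + (-11/4)x² + (25/12)x³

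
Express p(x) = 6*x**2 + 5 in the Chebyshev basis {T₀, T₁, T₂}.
(8)T₀ + (3)T₂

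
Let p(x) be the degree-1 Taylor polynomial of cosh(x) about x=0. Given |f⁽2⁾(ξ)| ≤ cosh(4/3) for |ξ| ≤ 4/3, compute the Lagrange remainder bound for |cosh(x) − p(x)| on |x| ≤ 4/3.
8*cosh(4/3)/9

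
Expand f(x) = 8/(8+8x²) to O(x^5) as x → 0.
1 - x**2 + x**4 + O(x**5)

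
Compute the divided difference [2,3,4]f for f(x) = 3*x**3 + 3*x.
27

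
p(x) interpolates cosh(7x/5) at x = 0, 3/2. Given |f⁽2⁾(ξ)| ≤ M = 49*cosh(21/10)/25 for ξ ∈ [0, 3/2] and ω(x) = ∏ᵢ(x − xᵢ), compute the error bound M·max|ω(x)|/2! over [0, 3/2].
441*cosh(21/10)/800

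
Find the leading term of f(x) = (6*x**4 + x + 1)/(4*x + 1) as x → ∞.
3*x**3/2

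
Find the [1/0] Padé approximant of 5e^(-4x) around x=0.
5 - 20*x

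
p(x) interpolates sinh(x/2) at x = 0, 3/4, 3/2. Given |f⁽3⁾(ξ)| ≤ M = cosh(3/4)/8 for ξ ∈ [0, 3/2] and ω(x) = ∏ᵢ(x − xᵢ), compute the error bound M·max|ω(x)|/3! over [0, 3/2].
sqrt(3)*cosh(3/4)/512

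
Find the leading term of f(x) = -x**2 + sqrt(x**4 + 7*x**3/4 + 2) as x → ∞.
7*x/8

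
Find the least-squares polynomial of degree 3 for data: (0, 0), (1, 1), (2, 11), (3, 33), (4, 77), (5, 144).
1/126 + (-913/756)x + (347/252)x² + (25/27)x³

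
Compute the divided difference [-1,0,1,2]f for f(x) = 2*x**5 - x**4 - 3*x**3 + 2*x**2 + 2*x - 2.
5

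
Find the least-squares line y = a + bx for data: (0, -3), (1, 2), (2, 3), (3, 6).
a = -11/5, b = 14/5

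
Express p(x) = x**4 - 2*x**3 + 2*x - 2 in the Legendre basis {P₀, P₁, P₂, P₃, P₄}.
(-9/5)P₀ + (4/5)P₁ + (4/7)P₂ + (-4/5)P₃ + (8/35)P₄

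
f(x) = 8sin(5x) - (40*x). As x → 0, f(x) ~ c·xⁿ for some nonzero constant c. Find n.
3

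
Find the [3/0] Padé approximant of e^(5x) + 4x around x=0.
125*x**3/6 + 25*x**2/2 + 9*x + 1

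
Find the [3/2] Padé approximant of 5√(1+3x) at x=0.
(135*x**3/32 + 405*x**2/16 + 45*x/2 + 5)/(27*x**2/16 + 3*x + 1)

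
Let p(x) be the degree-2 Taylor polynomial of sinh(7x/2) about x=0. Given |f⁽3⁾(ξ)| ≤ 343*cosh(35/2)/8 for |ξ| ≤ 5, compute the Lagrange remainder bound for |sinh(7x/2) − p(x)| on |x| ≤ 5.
42875*cosh(35/2)/48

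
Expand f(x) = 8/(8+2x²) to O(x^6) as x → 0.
1 - x**2/4 + x**4/16 + O(x**6)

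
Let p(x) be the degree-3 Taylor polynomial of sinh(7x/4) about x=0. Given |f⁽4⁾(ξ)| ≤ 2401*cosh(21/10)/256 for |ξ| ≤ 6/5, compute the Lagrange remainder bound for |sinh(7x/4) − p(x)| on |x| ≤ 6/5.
64827*cosh(21/10)/80000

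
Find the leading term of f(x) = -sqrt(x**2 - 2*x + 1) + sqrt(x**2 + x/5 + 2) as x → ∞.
11/10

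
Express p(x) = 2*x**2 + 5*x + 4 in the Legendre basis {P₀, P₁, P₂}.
(14/3)P₀ + (5)P₁ + (4/3)P₂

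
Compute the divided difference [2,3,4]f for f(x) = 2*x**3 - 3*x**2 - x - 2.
15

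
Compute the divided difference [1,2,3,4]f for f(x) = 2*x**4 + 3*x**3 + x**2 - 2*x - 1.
23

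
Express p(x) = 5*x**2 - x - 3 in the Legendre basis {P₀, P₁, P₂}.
(-4/3)P₀ - P₁ + (10/3)P₂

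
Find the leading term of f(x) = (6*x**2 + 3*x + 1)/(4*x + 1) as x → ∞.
3*x/2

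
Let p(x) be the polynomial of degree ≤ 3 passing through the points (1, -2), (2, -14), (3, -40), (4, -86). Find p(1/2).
5/8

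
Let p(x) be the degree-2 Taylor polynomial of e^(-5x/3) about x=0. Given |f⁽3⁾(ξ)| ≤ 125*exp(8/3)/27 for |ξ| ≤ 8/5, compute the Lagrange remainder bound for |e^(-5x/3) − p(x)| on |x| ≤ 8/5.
256*exp(8/3)/81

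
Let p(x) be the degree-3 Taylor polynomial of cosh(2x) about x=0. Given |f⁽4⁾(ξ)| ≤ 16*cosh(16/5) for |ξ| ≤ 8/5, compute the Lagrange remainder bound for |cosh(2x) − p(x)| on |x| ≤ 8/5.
8192*cosh(16/5)/1875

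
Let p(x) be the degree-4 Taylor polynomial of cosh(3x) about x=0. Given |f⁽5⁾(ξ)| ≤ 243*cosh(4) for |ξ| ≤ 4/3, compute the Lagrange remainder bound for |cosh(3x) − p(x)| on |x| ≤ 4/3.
128*cosh(4)/15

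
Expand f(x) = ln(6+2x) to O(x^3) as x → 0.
log(6) + x/3 - x**2/18 + O(x**3)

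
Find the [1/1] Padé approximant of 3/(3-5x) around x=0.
1/(1 - 5*x/3)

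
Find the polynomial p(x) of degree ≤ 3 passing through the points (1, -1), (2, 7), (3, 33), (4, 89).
2*x**3 - 3*x**2 + 3*x - 3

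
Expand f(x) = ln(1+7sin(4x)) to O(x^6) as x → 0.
28*x - 392*x**2 + 21728*x**3/3 - 454720*x**4/3 + 10150784*x**5/3 + O(x**6)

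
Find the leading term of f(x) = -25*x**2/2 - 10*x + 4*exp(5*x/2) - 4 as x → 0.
125*x**3/12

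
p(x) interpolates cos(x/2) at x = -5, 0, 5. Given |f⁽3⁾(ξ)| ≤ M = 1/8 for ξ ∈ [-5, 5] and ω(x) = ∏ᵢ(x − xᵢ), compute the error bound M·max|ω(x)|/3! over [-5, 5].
125*sqrt(3)/216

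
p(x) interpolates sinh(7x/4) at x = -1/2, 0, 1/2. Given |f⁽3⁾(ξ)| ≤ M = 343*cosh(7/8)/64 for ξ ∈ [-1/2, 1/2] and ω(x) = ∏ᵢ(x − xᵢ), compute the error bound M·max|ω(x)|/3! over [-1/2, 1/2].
343*sqrt(3)*cosh(7/8)/13824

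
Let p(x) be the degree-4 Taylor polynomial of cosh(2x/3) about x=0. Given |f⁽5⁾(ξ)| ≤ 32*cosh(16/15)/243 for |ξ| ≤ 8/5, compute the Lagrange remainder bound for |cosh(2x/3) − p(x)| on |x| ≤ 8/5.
131072*cosh(16/15)/11390625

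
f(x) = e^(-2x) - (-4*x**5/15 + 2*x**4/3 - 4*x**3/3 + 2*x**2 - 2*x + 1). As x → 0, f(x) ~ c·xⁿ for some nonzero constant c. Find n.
6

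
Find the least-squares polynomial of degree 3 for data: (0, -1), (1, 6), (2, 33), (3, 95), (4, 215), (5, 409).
-23/21 + (575/126)x + (-17/84)x² + (113/36)x³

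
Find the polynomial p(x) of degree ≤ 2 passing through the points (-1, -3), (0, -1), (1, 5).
2*x**2 + 4*x - 1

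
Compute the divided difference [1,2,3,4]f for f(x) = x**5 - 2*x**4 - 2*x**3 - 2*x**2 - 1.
43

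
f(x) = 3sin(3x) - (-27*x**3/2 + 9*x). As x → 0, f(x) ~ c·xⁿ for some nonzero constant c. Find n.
5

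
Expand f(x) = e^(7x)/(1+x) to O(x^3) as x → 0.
1 + 6*x + 37*x**2/2 + O(x**3)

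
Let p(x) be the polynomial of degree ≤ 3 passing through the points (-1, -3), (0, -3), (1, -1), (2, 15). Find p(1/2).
-3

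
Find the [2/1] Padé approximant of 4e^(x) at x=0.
(2*x**2/3 + 8*x/3 + 4)/(1 - x/3)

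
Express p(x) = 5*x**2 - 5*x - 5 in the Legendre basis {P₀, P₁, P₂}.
(-10/3)P₀ + (-5)P₁ + (10/3)P₂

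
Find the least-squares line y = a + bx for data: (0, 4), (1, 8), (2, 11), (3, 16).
a = 39/10, b = 39/10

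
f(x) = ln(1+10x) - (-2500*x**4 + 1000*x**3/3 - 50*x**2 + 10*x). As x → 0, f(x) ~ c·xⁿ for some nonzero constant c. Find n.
5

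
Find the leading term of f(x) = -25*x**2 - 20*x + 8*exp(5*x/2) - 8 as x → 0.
125*x**3/6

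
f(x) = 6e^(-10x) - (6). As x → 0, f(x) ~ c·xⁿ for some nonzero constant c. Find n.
1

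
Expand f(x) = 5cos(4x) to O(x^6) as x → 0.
5 - 40*x**2 + 160*x**4/3 + O(x**6)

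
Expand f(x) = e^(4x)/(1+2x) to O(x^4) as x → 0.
1 + 2*x + 4*x**2 + 8*x**3/3 + O(x**4)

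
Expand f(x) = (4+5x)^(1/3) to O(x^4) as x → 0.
2**(2/3) + 5*2**(2/3)*x/12 - 25*2**(2/3)*x**2/144 + 625*2**(2/3)*x**3/5184 + O(x**4)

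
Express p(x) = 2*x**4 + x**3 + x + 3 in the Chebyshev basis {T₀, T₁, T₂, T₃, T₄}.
(15/4)T₀ + (7/4)T₁ + T₂ + (1/4)T₃ + (1/4)T₄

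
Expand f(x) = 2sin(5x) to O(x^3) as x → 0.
10*x + O(x**3)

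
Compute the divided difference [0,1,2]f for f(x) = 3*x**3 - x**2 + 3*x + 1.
8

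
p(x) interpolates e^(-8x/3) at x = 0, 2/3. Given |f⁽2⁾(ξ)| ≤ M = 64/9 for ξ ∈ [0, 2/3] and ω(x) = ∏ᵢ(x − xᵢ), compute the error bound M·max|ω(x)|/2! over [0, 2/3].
32/81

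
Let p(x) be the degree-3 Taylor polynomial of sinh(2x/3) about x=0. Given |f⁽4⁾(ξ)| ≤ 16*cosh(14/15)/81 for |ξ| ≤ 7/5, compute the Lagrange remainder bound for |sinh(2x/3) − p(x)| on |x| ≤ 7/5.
4802*cosh(14/15)/151875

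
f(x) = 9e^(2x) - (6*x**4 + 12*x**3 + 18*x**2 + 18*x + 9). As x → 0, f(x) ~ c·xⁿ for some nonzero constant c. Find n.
5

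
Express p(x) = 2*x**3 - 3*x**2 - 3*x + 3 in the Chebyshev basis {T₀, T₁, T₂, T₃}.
(3/2)T₀ + (-3/2)T₁ + (-3/2)T₂ + (1/2)T₃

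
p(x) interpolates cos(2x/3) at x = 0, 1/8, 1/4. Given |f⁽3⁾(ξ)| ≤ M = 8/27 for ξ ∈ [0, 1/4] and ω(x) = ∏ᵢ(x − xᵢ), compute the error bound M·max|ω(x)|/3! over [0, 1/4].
sqrt(3)/46656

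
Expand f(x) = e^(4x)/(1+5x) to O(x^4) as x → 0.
1 - x + 13*x**2 - 163*x**3/3 + O(x**4)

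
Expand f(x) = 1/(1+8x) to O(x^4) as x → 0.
1 - 8*x + 64*x**2 - 512*x**3 + O(x**4)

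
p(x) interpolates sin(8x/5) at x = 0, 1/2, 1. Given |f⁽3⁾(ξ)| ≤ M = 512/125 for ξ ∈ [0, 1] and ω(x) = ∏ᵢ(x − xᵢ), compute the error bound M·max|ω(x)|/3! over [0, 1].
64*sqrt(3)/3375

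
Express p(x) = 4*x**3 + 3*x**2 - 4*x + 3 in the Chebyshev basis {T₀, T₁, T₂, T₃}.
(9/2)T₀ - T₁ + (3/2)T₂ + T₃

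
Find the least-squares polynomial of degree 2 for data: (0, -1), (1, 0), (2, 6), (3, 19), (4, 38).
-6/7 + (-181/70)x + (43/14)x²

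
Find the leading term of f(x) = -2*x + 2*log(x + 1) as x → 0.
-x**2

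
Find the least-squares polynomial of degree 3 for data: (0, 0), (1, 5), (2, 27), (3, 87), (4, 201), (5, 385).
25/126 + (341/756)x + (103/126)x² + (313/108)x³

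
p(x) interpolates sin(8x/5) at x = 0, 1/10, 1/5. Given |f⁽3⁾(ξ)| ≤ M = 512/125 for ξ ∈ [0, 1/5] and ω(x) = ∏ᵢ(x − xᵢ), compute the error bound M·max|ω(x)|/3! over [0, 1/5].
64*sqrt(3)/421875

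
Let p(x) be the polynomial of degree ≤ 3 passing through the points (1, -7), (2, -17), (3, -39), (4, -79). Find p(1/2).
-37/8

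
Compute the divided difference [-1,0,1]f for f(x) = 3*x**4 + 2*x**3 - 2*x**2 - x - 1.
1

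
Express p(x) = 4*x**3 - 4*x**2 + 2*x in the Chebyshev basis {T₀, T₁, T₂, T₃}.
(-2)T₀ + (5)T₁ + (-2)T₂ + T₃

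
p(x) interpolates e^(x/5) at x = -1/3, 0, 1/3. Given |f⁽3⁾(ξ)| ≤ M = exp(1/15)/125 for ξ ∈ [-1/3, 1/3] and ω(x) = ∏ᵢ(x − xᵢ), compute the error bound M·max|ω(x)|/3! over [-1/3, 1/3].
sqrt(3)*exp(1/15)/91125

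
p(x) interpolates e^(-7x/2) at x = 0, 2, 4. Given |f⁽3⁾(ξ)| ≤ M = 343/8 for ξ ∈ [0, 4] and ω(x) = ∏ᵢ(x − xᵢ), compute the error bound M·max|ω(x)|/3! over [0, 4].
343*sqrt(3)/27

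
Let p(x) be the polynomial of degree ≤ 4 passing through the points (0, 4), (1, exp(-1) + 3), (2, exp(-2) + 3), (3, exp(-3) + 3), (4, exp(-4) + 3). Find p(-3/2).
(-2772*exp(3) - 1540*e + 315 + 2970*exp(2) + 1539*exp(4))*exp(-4)/128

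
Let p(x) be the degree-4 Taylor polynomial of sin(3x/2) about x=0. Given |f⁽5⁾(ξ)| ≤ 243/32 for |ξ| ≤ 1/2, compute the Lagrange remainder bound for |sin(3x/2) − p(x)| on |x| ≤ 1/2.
81/40960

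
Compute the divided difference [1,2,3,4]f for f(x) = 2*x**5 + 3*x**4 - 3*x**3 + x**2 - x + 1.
157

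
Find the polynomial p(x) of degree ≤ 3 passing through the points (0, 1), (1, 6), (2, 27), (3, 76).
2*x**3 + 2*x**2 + x + 1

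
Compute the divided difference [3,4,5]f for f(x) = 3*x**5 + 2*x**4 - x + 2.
2174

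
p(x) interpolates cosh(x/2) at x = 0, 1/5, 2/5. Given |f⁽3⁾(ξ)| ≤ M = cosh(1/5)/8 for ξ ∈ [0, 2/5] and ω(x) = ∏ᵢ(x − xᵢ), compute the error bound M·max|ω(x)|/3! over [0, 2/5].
sqrt(3)*cosh(1/5)/27000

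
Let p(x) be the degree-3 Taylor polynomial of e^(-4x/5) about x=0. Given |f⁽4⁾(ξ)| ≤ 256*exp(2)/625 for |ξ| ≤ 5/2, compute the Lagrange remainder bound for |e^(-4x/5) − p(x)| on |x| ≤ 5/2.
2*exp(2)/3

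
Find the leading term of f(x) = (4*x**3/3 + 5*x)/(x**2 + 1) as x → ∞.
4*x/3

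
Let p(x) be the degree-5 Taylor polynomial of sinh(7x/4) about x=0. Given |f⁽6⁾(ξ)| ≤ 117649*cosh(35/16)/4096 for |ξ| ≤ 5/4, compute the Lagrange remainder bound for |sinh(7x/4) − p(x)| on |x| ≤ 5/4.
367653125*cosh(35/16)/2415919104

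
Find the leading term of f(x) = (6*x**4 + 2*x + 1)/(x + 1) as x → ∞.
6*x**3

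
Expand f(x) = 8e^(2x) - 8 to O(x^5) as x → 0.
16*x + 16*x**2 + 32*x**3/3 + 16*x**4/3 + O(x**5)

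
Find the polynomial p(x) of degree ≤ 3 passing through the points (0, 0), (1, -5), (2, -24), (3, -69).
-2*x**3 - x**2 - 2*x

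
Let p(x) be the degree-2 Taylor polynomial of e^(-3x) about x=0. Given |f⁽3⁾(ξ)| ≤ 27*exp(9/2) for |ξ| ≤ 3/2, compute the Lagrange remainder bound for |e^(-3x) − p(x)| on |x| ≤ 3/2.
243*exp(9/2)/16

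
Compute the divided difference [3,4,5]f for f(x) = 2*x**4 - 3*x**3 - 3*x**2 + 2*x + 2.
155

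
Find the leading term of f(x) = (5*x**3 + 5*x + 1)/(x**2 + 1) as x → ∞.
5*x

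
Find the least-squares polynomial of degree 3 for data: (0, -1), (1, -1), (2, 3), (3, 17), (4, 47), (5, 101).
-67/63 + (125/189)x + (-191/126)x² + (59/54)x³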